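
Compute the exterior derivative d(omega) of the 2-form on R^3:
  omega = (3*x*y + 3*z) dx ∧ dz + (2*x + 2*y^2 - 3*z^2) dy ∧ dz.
d(omega) = (2 - 3*x) dx ∧ dy ∧ dz

For a 2-form omega = sum_{i<j} g_{ij} dx_i ∧ dx_j, the exterior derivative is
  d(omega) = sum_{i<j} d(g_{ij}) ∧ dx_i ∧ dx_j = sum_{i<j, k} (∂g_{ij}/∂x_k) dx_k ∧ dx_i ∧ dx_j.
Expand each term, using dx_k ∧ dx_i ∧ dx_j = sgn(permutation) dx_{(a)} ∧ dx_{(b)} ∧ dx_{(c)} with (a < b < c) sorted:
  d(3*x*y + 3*z) includes (∂/∂y)(3*x*y + 3*z) dy = (3*x) dy, which multiplied by dx ∧ dz gives (-3*x) dx ∧ dy ∧ dz
  d(2*x + 2*y^2 - 3*z^2) includes (∂/∂x)(2*x + 2*y^2 - 3*z^2) dx = (2) dx, which multiplied by dy ∧ dz gives (2) dx ∧ dy ∧ dz
Collecting like 3-forms: d(omega) = (2 - 3*x) dx ∧ dy ∧ dz.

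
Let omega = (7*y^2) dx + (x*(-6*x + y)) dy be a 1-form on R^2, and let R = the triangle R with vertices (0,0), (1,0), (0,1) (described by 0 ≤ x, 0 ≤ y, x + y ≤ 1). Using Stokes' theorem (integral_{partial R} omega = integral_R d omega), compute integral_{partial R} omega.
integral_(partial R) omega = -25/6

Stokes: integral_partial_R omega = integral_R d omega with d omega = (∂Q/∂x - ∂P/∂y) dx ∧ dy.
  ∂Q/∂x = -12*x + y
  ∂P/∂y = 14*y
  integrand = ∂Q/∂x - ∂P/∂y = -12*x - 13*y.
Integrating over R: integral_0^1 integral_0^{1-x} (-12*x - 13*y) dy dx = -25/6.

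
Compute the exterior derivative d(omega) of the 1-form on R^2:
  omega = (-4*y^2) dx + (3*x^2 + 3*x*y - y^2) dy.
d(omega) = (6*x + 11*y) dx ∧ dy

For a 1-form omega = sum_i f_i dx_i, the exterior derivative is
  d(omega) = sum_{i < j} (∂f_j/∂x_i - ∂f_i/∂x_j) dx_i ∧ dx_j.
  coefficient of dx ∧ dy: ∂f_2/∂x - ∂f_1/∂y = ∂(3*x^2 + 3*x*y - y^2)/∂x - ∂(-4*y^2)/∂y = 6*x + 11*y
Assembling: d(omega) = (6*x + 11*y) dx ∧ dy.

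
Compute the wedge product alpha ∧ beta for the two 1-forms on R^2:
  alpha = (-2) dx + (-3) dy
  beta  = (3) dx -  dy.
alpha ∧ beta = (11) dx ∧ dy

Distribute the wedge, using dx_i ∧ dx_j = -dx_j ∧ dx_i and dx_i ∧ dx_i = 0. For each pair (i, j) with i < j, the coefficient of dx_i ∧ dx_j in alpha ∧ beta is (alpha_i * beta_j - alpha_j * beta_i). Collecting: alpha ∧ beta = (11) dx ∧ dy.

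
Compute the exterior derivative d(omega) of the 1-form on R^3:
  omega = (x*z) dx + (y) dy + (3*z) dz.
d(omega) = (-x) dx ∧ dz

For a 1-form omega = sum_i f_i dx_i, the exterior derivative is
  d(omega) = sum_{i < j} (∂f_j/∂x_i - ∂f_i/∂x_j) dx_i ∧ dx_j.
  coefficient of dx ∧ dz: ∂f_3/∂x - ∂f_1/∂z = ∂(3*z)/∂x - ∂(x*z)/∂z = -x
Assembling: d(omega) = (-x) dx ∧ dz.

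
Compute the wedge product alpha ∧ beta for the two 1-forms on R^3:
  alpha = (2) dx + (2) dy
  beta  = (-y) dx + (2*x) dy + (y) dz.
alpha ∧ beta = (4*x + 2*y) dx ∧ dy + (2*y) dx ∧ dz + (2*y) dy ∧ dz

Distribute the wedge, using dx_i ∧ dx_j = -dx_j ∧ dx_i and dx_i ∧ dx_i = 0. For each pair (i, j) with i < j, the coefficient of dx_i ∧ dx_j in alpha ∧ beta is (alpha_i * beta_j - alpha_j * beta_i). Collecting: alpha ∧ beta = (4*x + 2*y) dx ∧ dy + (2*y) dx ∧ dz + (2*y) dy ∧ dz.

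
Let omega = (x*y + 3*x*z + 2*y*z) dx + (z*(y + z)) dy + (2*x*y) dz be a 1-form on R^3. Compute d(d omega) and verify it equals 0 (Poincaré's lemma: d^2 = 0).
d(d omega) = 0

Step 1: d omega = sum_{i<j} (∂f_j/∂x_i - ∂f_i/∂x_j) dx_i ∧ dx_j:
  coeff of dx ∧ dy: -x - 2*z
  coeff of dx ∧ dz: -3*x
  coeff of dy ∧ dz: 2*x - y - 2*z
Step 2: Apply d again to each 2-form coefficient. The only possible 3-form in R^3 is dx ∧ dy ∧ dz, with coefficient
  ∂(coeff of dy∧dz)/∂x - ∂(coeff of dx∧dz)/∂y + ∂(coeff of dx∧dy)/∂z
  = ∂/∂x (2*x - y - 2*z) - ∂/∂y (-3*x) + ∂/∂z (-x - 2*z).
Each of these terms simplifies to sums of mixed partials that cancel in pairs. The result is 0 (by equality of mixed partials for smooth functions — Schwarz / Clairaut).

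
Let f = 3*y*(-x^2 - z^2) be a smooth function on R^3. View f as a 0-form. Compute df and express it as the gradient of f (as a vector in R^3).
df = (-6*x*y) dx + (-3*x^2 - 3*z^2) dy + (-6*y*z) dz; grad f = (-6*x*y, -3*x^2 - 3*z^2, -6*y*z)

For a 0-form f, d f = (∂f/∂x) dx + (∂f/∂y) dy + (∂f/∂z) dz. The components of the vector representation are exactly the entries of grad f in Cartesian coordinates:
  ∂f/∂x = -6*x*y
  ∂f/∂y = -3*x^2 - 3*z^2
  ∂f/∂z = -6*y*z.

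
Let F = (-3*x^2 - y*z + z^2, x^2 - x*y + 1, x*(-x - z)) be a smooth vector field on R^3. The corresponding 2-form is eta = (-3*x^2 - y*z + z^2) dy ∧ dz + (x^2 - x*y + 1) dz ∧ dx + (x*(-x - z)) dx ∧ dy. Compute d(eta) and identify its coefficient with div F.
d(eta) = (-8*x) dx ∧ dy ∧ dz; div F = -8*x

For a 2-form in R^3 of the form above, applying d gives a 3-form with coefficient ∂P/∂x + ∂Q/∂y + ∂R/∂z:
  ∂P/∂x = -6*x
  ∂Q/∂y = -x
  ∂R/∂z = -x
Sum = -8*x, which is exactly div F.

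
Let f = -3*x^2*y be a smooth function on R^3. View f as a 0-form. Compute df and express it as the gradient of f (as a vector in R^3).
df = (-6*x*y) dx + (-3*x^2) dy + (0) dz; grad f = (-6*x*y, -3*x^2, 0)

For a 0-form f, d f = (∂f/∂x) dx + (∂f/∂y) dy + (∂f/∂z) dz. The components of the vector representation are exactly the entries of grad f in Cartesian coordinates:
  ∂f/∂x = -6*x*y
  ∂f/∂y = -3*x^2
  ∂f/∂z = 0.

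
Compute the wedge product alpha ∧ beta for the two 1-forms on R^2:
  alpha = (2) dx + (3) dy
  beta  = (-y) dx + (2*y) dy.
alpha ∧ beta = (7*y) dx ∧ dy

Distribute the wedge, using dx_i ∧ dx_j = -dx_j ∧ dx_i and dx_i ∧ dx_i = 0. For each pair (i, j) with i < j, the coefficient of dx_i ∧ dx_j in alpha ∧ beta is (alpha_i * beta_j - alpha_j * beta_i). Collecting: alpha ∧ beta = (7*y) dx ∧ dy.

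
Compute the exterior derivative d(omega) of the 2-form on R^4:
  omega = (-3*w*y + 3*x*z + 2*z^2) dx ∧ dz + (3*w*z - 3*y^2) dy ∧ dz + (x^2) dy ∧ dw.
d(omega) = (3*w) dx ∧ dy ∧ dz + (-3*y) dx ∧ dz ∧ dw + (3*z) dy ∧ dz ∧ dw + (2*x) dx ∧ dy ∧ dw

For a 2-form omega = sum_{i<j} g_{ij} dx_i ∧ dx_j, the exterior derivative is
  d(omega) = sum_{i<j} d(g_{ij}) ∧ dx_i ∧ dx_j = sum_{i<j, k} (∂g_{ij}/∂x_k) dx_k ∧ dx_i ∧ dx_j.
Expand each term, using dx_k ∧ dx_i ∧ dx_j = sgn(permutation) dx_{(a)} ∧ dx_{(b)} ∧ dx_{(c)} with (a < b < c) sorted:
  d(-3*w*y + 3*x*z + 2*z^2) includes (∂/∂y)(-3*w*y + 3*x*z + 2*z^2) dy = (-3*w) dy, which multiplied by dx ∧ dz gives (3*w) dx ∧ dy ∧ dz
  d(-3*w*y + 3*x*z + 2*z^2) includes (∂/∂w)(-3*w*y + 3*x*z + 2*z^2) dw = (-3*y) dw, which multiplied by dx ∧ dz gives (-3*y) dx ∧ dz ∧ dw
  d(3*w*z - 3*y^2) includes (∂/∂w)(3*w*z - 3*y^2) dw = (3*z) dw, which multiplied by dy ∧ dz gives (3*z) dy ∧ dz ∧ dw
  d(x^2) includes (∂/∂x)(x^2) dx = (2*x) dx, which multiplied by dy ∧ dw gives (2*x) dx ∧ dy ∧ dw
Collecting like 3-forms: d(omega) = (3*w) dx ∧ dy ∧ dz + (-3*y) dx ∧ dz ∧ dw + (3*z) dy ∧ dz ∧ dw + (2*x) dx ∧ dy ∧ dw.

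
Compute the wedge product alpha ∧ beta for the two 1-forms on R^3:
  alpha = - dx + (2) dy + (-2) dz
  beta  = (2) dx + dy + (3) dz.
alpha ∧ beta = (-5) dx ∧ dy + (1) dx ∧ dz + (8) dy ∧ dz

Distribute the wedge, using dx_i ∧ dx_j = -dx_j ∧ dx_i and dx_i ∧ dx_i = 0. For each pair (i, j) with i < j, the coefficient of dx_i ∧ dx_j in alpha ∧ beta is (alpha_i * beta_j - alpha_j * beta_i). Collecting: alpha ∧ beta = (-5) dx ∧ dy + (1) dx ∧ dz + (8) dy ∧ dz.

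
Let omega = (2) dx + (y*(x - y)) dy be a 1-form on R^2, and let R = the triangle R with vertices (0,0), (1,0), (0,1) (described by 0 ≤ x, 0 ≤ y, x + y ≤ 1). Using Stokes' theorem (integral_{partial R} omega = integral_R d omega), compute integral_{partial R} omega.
integral_(partial R) omega = 1/6

Stokes: integral_partial_R omega = integral_R d omega with d omega = (∂Q/∂x - ∂P/∂y) dx ∧ dy.
  ∂Q/∂x = y
  ∂P/∂y = 0
  integrand = ∂Q/∂x - ∂P/∂y = y.
Integrating over R: integral_0^1 integral_0^{1-x} (y) dy dx = 1/6.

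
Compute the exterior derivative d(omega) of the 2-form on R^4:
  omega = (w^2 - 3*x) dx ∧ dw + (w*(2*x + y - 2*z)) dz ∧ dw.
d(omega) = (2*w) dx ∧ dz ∧ dw + (w) dy ∧ dz ∧ dw

For a 2-form omega = sum_{i<j} g_{ij} dx_i ∧ dx_j, the exterior derivative is
  d(omega) = sum_{i<j} d(g_{ij}) ∧ dx_i ∧ dx_j = sum_{i<j, k} (∂g_{ij}/∂x_k) dx_k ∧ dx_i ∧ dx_j.
Expand each term, using dx_k ∧ dx_i ∧ dx_j = sgn(permutation) dx_{(a)} ∧ dx_{(b)} ∧ dx_{(c)} with (a < b < c) sorted:
  d(w*(2*x + y - 2*z)) includes (∂/∂x)(w*(2*x + y - 2*z)) dx = (2*w) dx, which multiplied by dz ∧ dw gives (2*w) dx ∧ dz ∧ dw
  d(w*(2*x + y - 2*z)) includes (∂/∂y)(w*(2*x + y - 2*z)) dy = (w) dy, which multiplied by dz ∧ dw gives (w) dy ∧ dz ∧ dw
Collecting like 3-forms: d(omega) = (2*w) dx ∧ dz ∧ dw + (w) dy ∧ dz ∧ dw.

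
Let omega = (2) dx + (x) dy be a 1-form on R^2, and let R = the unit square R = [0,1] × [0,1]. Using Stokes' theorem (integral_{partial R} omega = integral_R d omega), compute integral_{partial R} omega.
integral_(partial R) omega = 1

Stokes: integral_partial_R omega = integral_R d omega with d omega = (∂Q/∂x - ∂P/∂y) dx ∧ dy.
  ∂Q/∂x = 1
  ∂P/∂y = 0
  integrand = ∂Q/∂x - ∂P/∂y = 1.
Integrating over R: integral_0^1 integral_0^1 (1) dx dy = 1.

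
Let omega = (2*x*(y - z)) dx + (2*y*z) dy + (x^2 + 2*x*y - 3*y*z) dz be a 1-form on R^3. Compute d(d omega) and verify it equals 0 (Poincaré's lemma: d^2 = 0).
d(d omega) = 0

Step 1: d omega = sum_{i<j} (∂f_j/∂x_i - ∂f_i/∂x_j) dx_i ∧ dx_j:
  coeff of dx ∧ dy: -2*x
  coeff of dx ∧ dz: 4*x + 2*y
  coeff of dy ∧ dz: 2*x - 2*y - 3*z
Step 2: Apply d again to each 2-form coefficient. The only possible 3-form in R^3 is dx ∧ dy ∧ dz, with coefficient
  ∂(coeff of dy∧dz)/∂x - ∂(coeff of dx∧dz)/∂y + ∂(coeff of dx∧dy)/∂z
  = ∂/∂x (2*x - 2*y - 3*z) - ∂/∂y (4*x + 2*y) + ∂/∂z (-2*x).
Each of these terms simplifies to sums of mixed partials that cancel in pairs. The result is 0 (by equality of mixed partials for smooth functions — Schwarz / Clairaut).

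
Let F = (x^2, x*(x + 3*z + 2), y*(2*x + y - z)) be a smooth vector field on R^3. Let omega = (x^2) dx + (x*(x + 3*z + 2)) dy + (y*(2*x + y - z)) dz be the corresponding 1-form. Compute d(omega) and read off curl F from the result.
d(omega) = (-x + 2*y - z) dy ∧ dz + (-2*y) dz ∧ dx + (2*x + 3*z + 2) dx ∧ dy; curl F = (-x + 2*y - z, -2*y, 2*x + 3*z + 2)

d omega = sum_{i<j} (∂f_j/∂x_i - ∂f_i/∂x_j) dx_i ∧ dx_j. Under the identification (dy ∧ dz, dz ∧ dx, dx ∧ dy) ↔ (e_x, e_y, e_z), the coefficients are exactly the components of curl F. Compute:
  ∂R/∂y - ∂Q/∂z = (2*x + 2*y - z) - (3*x) = -x + 2*y - z
  ∂P/∂z - ∂R/∂x = (0) - (2*y) = -2*y
  ∂Q/∂x - ∂P/∂y = (2*x + 3*z + 2) - (0) = 2*x + 3*z + 2.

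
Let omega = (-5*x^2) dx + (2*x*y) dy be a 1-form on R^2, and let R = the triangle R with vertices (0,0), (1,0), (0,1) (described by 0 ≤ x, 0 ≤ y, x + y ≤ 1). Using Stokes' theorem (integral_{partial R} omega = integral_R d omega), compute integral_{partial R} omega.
integral_(partial R) omega = 1/3

Stokes: integral_partial_R omega = integral_R d omega with d omega = (∂Q/∂x - ∂P/∂y) dx ∧ dy.
  ∂Q/∂x = 2*y
  ∂P/∂y = 0
  integrand = ∂Q/∂x - ∂P/∂y = 2*y.
Integrating over R: integral_0^1 integral_0^{1-x} (2*y) dy dx = 1/3.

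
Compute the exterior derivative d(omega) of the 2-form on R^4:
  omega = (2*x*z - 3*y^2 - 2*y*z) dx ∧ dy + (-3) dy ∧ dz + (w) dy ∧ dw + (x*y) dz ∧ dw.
d(omega) = (2*x - 2*y) dx ∧ dy ∧ dz + (y) dx ∧ dz ∧ dw + (x) dy ∧ dz ∧ dw

For a 2-form omega = sum_{i<j} g_{ij} dx_i ∧ dx_j, the exterior derivative is
  d(omega) = sum_{i<j} d(g_{ij}) ∧ dx_i ∧ dx_j = sum_{i<j, k} (∂g_{ij}/∂x_k) dx_k ∧ dx_i ∧ dx_j.
Expand each term, using dx_k ∧ dx_i ∧ dx_j = sgn(permutation) dx_{(a)} ∧ dx_{(b)} ∧ dx_{(c)} with (a < b < c) sorted:
  d(2*x*z - 3*y^2 - 2*y*z) includes (∂/∂z)(2*x*z - 3*y^2 - 2*y*z) dz = (2*x - 2*y) dz, which multiplied by dx ∧ dy gives (2*x - 2*y) dx ∧ dy ∧ dz
  d(x*y) includes (∂/∂x)(x*y) dx = (y) dx, which multiplied by dz ∧ dw gives (y) dx ∧ dz ∧ dw
  d(x*y) includes (∂/∂y)(x*y) dy = (x) dy, which multiplied by dz ∧ dw gives (x) dy ∧ dz ∧ dw
Collecting like 3-forms: d(omega) = (2*x - 2*y) dx ∧ dy ∧ dz + (y) dx ∧ dz ∧ dw + (x) dy ∧ dz ∧ dw.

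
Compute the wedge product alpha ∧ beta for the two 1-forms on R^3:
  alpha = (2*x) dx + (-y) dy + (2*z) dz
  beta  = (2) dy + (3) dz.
alpha ∧ beta = (4*x) dx ∧ dy + (6*x) dx ∧ dz + (-3*y - 4*z) dy ∧ dz

Distribute the wedge, using dx_i ∧ dx_j = -dx_j ∧ dx_i and dx_i ∧ dx_i = 0. For each pair (i, j) with i < j, the coefficient of dx_i ∧ dx_j in alpha ∧ beta is (alpha_i * beta_j - alpha_j * beta_i). Collecting: alpha ∧ beta = (4*x) dx ∧ dy + (6*x) dx ∧ dz + (-3*y - 4*z) dy ∧ dz.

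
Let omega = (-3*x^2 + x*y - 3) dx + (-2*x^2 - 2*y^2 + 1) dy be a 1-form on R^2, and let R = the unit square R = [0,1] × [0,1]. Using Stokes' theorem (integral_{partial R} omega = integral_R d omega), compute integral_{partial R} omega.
integral_(partial R) omega = -5/2

Stokes: integral_partial_R omega = integral_R d omega with d omega = (∂Q/∂x - ∂P/∂y) dx ∧ dy.
  ∂Q/∂x = -4*x
  ∂P/∂y = x
  integrand = ∂Q/∂x - ∂P/∂y = -5*x.
Integrating over R: integral_0^1 integral_0^1 (-5*x) dx dy = -5/2.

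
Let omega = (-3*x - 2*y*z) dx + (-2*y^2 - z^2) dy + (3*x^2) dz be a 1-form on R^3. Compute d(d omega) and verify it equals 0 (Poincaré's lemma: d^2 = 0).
d(d omega) = 0

Step 1: d omega = sum_{i<j} (∂f_j/∂x_i - ∂f_i/∂x_j) dx_i ∧ dx_j:
  coeff of dx ∧ dy: 2*z
  coeff of dx ∧ dz: 6*x + 2*y
  coeff of dy ∧ dz: 2*z
Step 2: Apply d again to each 2-form coefficient. The only possible 3-form in R^3 is dx ∧ dy ∧ dz, with coefficient
  ∂(coeff of dy∧dz)/∂x - ∂(coeff of dx∧dz)/∂y + ∂(coeff of dx∧dy)/∂z
  = ∂/∂x (2*z) - ∂/∂y (6*x + 2*y) + ∂/∂z (2*z).
Each of these terms simplifies to sums of mixed partials that cancel in pairs. The result is 0 (by equality of mixed partials for smooth functions — Schwarz / Clairaut).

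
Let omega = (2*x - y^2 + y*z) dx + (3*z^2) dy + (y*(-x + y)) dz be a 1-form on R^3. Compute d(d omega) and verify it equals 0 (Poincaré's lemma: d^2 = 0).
d(d omega) = 0

Step 1: d omega = sum_{i<j} (∂f_j/∂x_i - ∂f_i/∂x_j) dx_i ∧ dx_j:
  coeff of dx ∧ dy: 2*y - z
  coeff of dx ∧ dz: -2*y
  coeff of dy ∧ dz: -x + 2*y - 6*z
Step 2: Apply d again to each 2-form coefficient. The only possible 3-form in R^3 is dx ∧ dy ∧ dz, with coefficient
  ∂(coeff of dy∧dz)/∂x - ∂(coeff of dx∧dz)/∂y + ∂(coeff of dx∧dy)/∂z
  = ∂/∂x (-x + 2*y - 6*z) - ∂/∂y (-2*y) + ∂/∂z (2*y - z).
Each of these terms simplifies to sums of mixed partials that cancel in pairs. The result is 0 (by equality of mixed partials for smooth functions — Schwarz / Clairaut).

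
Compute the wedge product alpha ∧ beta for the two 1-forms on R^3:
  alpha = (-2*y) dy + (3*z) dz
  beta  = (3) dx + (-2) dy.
alpha ∧ beta = (6*y) dx ∧ dy + (-9*z) dx ∧ dz + (6*z) dy ∧ dz

Distribute the wedge, using dx_i ∧ dx_j = -dx_j ∧ dx_i and dx_i ∧ dx_i = 0. For each pair (i, j) with i < j, the coefficient of dx_i ∧ dx_j in alpha ∧ beta is (alpha_i * beta_j - alpha_j * beta_i). Collecting: alpha ∧ beta = (6*y) dx ∧ dy + (-9*z) dx ∧ dz + (6*z) dy ∧ dz.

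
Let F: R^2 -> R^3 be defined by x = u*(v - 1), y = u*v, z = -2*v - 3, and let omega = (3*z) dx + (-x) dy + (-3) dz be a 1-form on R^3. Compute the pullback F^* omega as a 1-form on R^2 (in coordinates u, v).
F^* omega = (-u*v^2 + u*v - 6*v^2 - 3*v + 9) du + (-u^2*v + u^2 - 6*u*v - 9*u + 6) dv

Using F^*(f dg) = (f ∘ F) d(g ∘ F), substitute each coordinate x_i by F_i(u, v) in f_i, and replace dx_i by d F_i = (∂F_i/∂u) du + (∂F_i/∂v) dv.
  For the x component: f_1(F) = -6*v - 9; d F_1 = (v - 1) du + (u) dv
  For the y component: f_2(F) = u*(1 - v); d F_2 = (v) du + (u) dv
  For the z component: f_3(F) = -3; d F_3 = (0) du + (-2) dv
Combining and collecting du, dv coefficients:
  coeff of du: -u*v^2 + u*v - 6*v^2 - 3*v + 9
  coeff of dv: -u^2*v + u^2 - 6*u*v - 9*u + 6
F^* omega = (-u*v^2 + u*v - 6*v^2 - 3*v + 9) du + (-u^2*v + u^2 - 6*u*v - 9*u + 6) dv.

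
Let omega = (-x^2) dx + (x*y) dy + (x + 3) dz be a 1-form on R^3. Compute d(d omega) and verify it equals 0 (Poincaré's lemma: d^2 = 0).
d(d omega) = 0

Step 1: d omega = sum_{i<j} (∂f_j/∂x_i - ∂f_i/∂x_j) dx_i ∧ dx_j:
  coeff of dx ∧ dy: y
  coeff of dx ∧ dz: 1
  coeff of dy ∧ dz: 0
Step 2: Apply d again to each 2-form coefficient. The only possible 3-form in R^3 is dx ∧ dy ∧ dz, with coefficient
  ∂(coeff of dy∧dz)/∂x - ∂(coeff of dx∧dz)/∂y + ∂(coeff of dx∧dy)/∂z
  = ∂/∂x (0) - ∂/∂y (1) + ∂/∂z (y).
Each of these terms simplifies to sums of mixed partials that cancel in pairs. The result is 0 (by equality of mixed partials for smooth functions — Schwarz / Clairaut).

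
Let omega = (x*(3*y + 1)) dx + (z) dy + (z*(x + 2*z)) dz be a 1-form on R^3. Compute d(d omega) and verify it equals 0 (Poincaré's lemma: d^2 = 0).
d(d omega) = 0

Step 1: d omega = sum_{i<j} (∂f_j/∂x_i - ∂f_i/∂x_j) dx_i ∧ dx_j:
  coeff of dx ∧ dy: -3*x
  coeff of dx ∧ dz: z
  coeff of dy ∧ dz: -1
Step 2: Apply d again to each 2-form coefficient. The only possible 3-form in R^3 is dx ∧ dy ∧ dz, with coefficient
  ∂(coeff of dy∧dz)/∂x - ∂(coeff of dx∧dz)/∂y + ∂(coeff of dx∧dy)/∂z
  = ∂/∂x (-1) - ∂/∂y (z) + ∂/∂z (-3*x).
Each of these terms simplifies to sums of mixed partials that cancel in pairs. The result is 0 (by equality of mixed partials for smooth functions — Schwarz / Clairaut).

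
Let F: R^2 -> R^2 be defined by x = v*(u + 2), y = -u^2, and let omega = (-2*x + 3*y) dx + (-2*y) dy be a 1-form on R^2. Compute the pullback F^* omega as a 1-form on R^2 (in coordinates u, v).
F^* omega = (-4*u^3 - 3*u^2*v - 2*u*v^2 - 4*v^2) du + (-3*u^3 - 2*u^2*v - 6*u^2 - 8*u*v - 8*v) dv

Using F^*(f dg) = (f ∘ F) d(g ∘ F), substitute each coordinate x_i by F_i(u, v) in f_i, and replace dx_i by d F_i = (∂F_i/∂u) du + (∂F_i/∂v) dv.
  For the x component: f_1(F) = -3*u^2 - 2*u*v - 4*v; d F_1 = (v) du + (u + 2) dv
  For the y component: f_2(F) = 2*u^2; d F_2 = (-2*u) du + (0) dv
Combining and collecting du, dv coefficients:
  coeff of du: -4*u^3 - 3*u^2*v - 2*u*v^2 - 4*v^2
  coeff of dv: -3*u^3 - 2*u^2*v - 6*u^2 - 8*u*v - 8*v
F^* omega = (-4*u^3 - 3*u^2*v - 2*u*v^2 - 4*v^2) du + (-3*u^3 - 2*u^2*v - 6*u^2 - 8*u*v - 8*v) dv.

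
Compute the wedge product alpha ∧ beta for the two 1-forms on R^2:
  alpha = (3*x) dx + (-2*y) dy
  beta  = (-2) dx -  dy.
alpha ∧ beta = (-3*x - 4*y) dx ∧ dy

Distribute the wedge, using dx_i ∧ dx_j = -dx_j ∧ dx_i and dx_i ∧ dx_i = 0. For each pair (i, j) with i < j, the coefficient of dx_i ∧ dx_j in alpha ∧ beta is (alpha_i * beta_j - alpha_j * beta_i). Collecting: alpha ∧ beta = (-3*x - 4*y) dx ∧ dy.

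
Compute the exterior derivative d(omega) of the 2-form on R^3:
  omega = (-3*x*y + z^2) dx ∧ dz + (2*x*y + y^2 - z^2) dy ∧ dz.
d(omega) = (3*x + 2*y) dx ∧ dy ∧ dz

For a 2-form omega = sum_{i<j} g_{ij} dx_i ∧ dx_j, the exterior derivative is
  d(omega) = sum_{i<j} d(g_{ij}) ∧ dx_i ∧ dx_j = sum_{i<j, k} (∂g_{ij}/∂x_k) dx_k ∧ dx_i ∧ dx_j.
Expand each term, using dx_k ∧ dx_i ∧ dx_j = sgn(permutation) dx_{(a)} ∧ dx_{(b)} ∧ dx_{(c)} with (a < b < c) sorted:
  d(-3*x*y + z^2) includes (∂/∂y)(-3*x*y + z^2) dy = (-3*x) dy, which multiplied by dx ∧ dz gives (3*x) dx ∧ dy ∧ dz
  d(2*x*y + y^2 - z^2) includes (∂/∂x)(2*x*y + y^2 - z^2) dx = (2*y) dx, which multiplied by dy ∧ dz gives (2*y) dx ∧ dy ∧ dz
Collecting like 3-forms: d(omega) = (3*x + 2*y) dx ∧ dy ∧ dz.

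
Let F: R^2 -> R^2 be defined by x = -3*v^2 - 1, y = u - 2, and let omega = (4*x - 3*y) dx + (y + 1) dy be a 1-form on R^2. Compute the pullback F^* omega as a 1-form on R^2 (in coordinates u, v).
F^* omega = (u - 1) du + (6*v*(3*u + 12*v^2 - 2)) dv

Using F^*(f dg) = (f ∘ F) d(g ∘ F), substitute each coordinate x_i by F_i(u, v) in f_i, and replace dx_i by d F_i = (∂F_i/∂u) du + (∂F_i/∂v) dv.
  For the x component: f_1(F) = -3*u - 12*v^2 + 2; d F_1 = (0) du + (-6*v) dv
  For the y component: f_2(F) = u - 1; d F_2 = (1) du + (0) dv
Combining and collecting du, dv coefficients:
  coeff of du: u - 1
  coeff of dv: 6*v*(3*u + 12*v^2 - 2)
F^* omega = (u - 1) du + (6*v*(3*u + 12*v^2 - 2)) dv.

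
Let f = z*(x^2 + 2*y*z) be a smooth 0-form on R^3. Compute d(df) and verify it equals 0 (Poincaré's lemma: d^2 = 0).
d(df) = 0

Step 1: df = sum_i (∂f/∂x_i) dx_i = (2*x*z) dx + (2*z^2) dy + (x^2 + 4*y*z) dz.
Step 2: Apply d again. Using the 1-form formula, the coefficient of dx ∧ dy in d(df) is ∂^2 f/∂x ∂y - ∂^2 f/∂y ∂x = (0) - (0) = 0 (equality of mixed partials for smooth f).
Similarly for dx ∧ dz and dy ∧ dz — all coefficients vanish. So d(df) = 0.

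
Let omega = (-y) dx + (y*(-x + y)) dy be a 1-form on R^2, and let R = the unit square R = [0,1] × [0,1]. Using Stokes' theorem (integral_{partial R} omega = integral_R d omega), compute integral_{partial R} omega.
integral_(partial R) omega = 1/2

Stokes: integral_partial_R omega = integral_R d omega with d omega = (∂Q/∂x - ∂P/∂y) dx ∧ dy.
  ∂Q/∂x = -y
  ∂P/∂y = -1
  integrand = ∂Q/∂x - ∂P/∂y = 1 - y.
Integrating over R: integral_0^1 integral_0^1 (1 - y) dx dy = 1/2.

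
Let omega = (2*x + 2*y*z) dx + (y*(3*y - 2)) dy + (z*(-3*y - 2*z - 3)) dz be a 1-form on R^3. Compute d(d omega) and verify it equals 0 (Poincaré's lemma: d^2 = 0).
d(d omega) = 0

Step 1: d omega = sum_{i<j} (∂f_j/∂x_i - ∂f_i/∂x_j) dx_i ∧ dx_j:
  coeff of dx ∧ dy: -2*z
  coeff of dx ∧ dz: -2*y
  coeff of dy ∧ dz: -3*z
Step 2: Apply d again to each 2-form coefficient. The only possible 3-form in R^3 is dx ∧ dy ∧ dz, with coefficient
  ∂(coeff of dy∧dz)/∂x - ∂(coeff of dx∧dz)/∂y + ∂(coeff of dx∧dy)/∂z
  = ∂/∂x (-3*z) - ∂/∂y (-2*y) + ∂/∂z (-2*z).
Each of these terms simplifies to sums of mixed partials that cancel in pairs. The result is 0 (by equality of mixed partials for smooth functions — Schwarz / Clairaut).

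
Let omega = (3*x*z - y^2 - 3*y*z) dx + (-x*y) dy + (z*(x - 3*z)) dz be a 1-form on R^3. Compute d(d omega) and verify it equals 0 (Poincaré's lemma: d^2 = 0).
d(d omega) = 0

Step 1: d omega = sum_{i<j} (∂f_j/∂x_i - ∂f_i/∂x_j) dx_i ∧ dx_j:
  coeff of dx ∧ dy: y + 3*z
  coeff of dx ∧ dz: -3*x + 3*y + z
  coeff of dy ∧ dz: 0
Step 2: Apply d again to each 2-form coefficient. The only possible 3-form in R^3 is dx ∧ dy ∧ dz, with coefficient
  ∂(coeff of dy∧dz)/∂x - ∂(coeff of dx∧dz)/∂y + ∂(coeff of dx∧dy)/∂z
  = ∂/∂x (0) - ∂/∂y (-3*x + 3*y + z) + ∂/∂z (y + 3*z).
Each of these terms simplifies to sums of mixed partials that cancel in pairs. The result is 0 (by equality of mixed partials for smooth functions — Schwarz / Clairaut).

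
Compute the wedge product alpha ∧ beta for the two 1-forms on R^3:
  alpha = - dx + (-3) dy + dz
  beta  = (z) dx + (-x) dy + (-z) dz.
alpha ∧ beta = (x + 3*z) dx ∧ dy + (x + 3*z) dy ∧ dz

Distribute the wedge, using dx_i ∧ dx_j = -dx_j ∧ dx_i and dx_i ∧ dx_i = 0. For each pair (i, j) with i < j, the coefficient of dx_i ∧ dx_j in alpha ∧ beta is (alpha_i * beta_j - alpha_j * beta_i). Collecting: alpha ∧ beta = (x + 3*z) dx ∧ dy + (x + 3*z) dy ∧ dz.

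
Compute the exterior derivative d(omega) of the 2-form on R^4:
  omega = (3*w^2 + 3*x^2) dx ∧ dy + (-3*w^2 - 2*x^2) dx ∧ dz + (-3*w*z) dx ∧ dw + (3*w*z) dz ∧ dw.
d(omega) = (6*w) dx ∧ dy ∧ dw + (-3*w) dx ∧ dz ∧ dw

For a 2-form omega = sum_{i<j} g_{ij} dx_i ∧ dx_j, the exterior derivative is
  d(omega) = sum_{i<j} d(g_{ij}) ∧ dx_i ∧ dx_j = sum_{i<j, k} (∂g_{ij}/∂x_k) dx_k ∧ dx_i ∧ dx_j.
Expand each term, using dx_k ∧ dx_i ∧ dx_j = sgn(permutation) dx_{(a)} ∧ dx_{(b)} ∧ dx_{(c)} with (a < b < c) sorted:
  d(3*w^2 + 3*x^2) includes (∂/∂w)(3*w^2 + 3*x^2) dw = (6*w) dw, which multiplied by dx ∧ dy gives (6*w) dx ∧ dy ∧ dw
  d(-3*w^2 - 2*x^2) includes (∂/∂w)(-3*w^2 - 2*x^2) dw = (-6*w) dw, which multiplied by dx ∧ dz gives (-6*w) dx ∧ dz ∧ dw
  d(-3*w*z) includes (∂/∂z)(-3*w*z) dz = (-3*w) dz, which multiplied by dx ∧ dw gives (3*w) dx ∧ dz ∧ dw
Collecting like 3-forms: d(omega) = (6*w) dx ∧ dy ∧ dw + (-3*w) dx ∧ dz ∧ dw.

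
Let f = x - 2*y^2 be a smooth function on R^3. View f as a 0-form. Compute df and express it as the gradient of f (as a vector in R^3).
df = (1) dx + (-4*y) dy + (0) dz; grad f = (1, -4*y, 0)

For a 0-form f, d f = (∂f/∂x) dx + (∂f/∂y) dy + (∂f/∂z) dz. The components of the vector representation are exactly the entries of grad f in Cartesian coordinates:
  ∂f/∂x = 1
  ∂f/∂y = -4*y
  ∂f/∂z = 0.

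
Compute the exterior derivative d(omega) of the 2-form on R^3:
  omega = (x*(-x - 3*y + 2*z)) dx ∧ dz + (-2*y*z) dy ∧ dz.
d(omega) = (3*x) dx ∧ dy ∧ dz

For a 2-form omega = sum_{i<j} g_{ij} dx_i ∧ dx_j, the exterior derivative is
  d(omega) = sum_{i<j} d(g_{ij}) ∧ dx_i ∧ dx_j = sum_{i<j, k} (∂g_{ij}/∂x_k) dx_k ∧ dx_i ∧ dx_j.
Expand each term, using dx_k ∧ dx_i ∧ dx_j = sgn(permutation) dx_{(a)} ∧ dx_{(b)} ∧ dx_{(c)} with (a < b < c) sorted:
  d(x*(-x - 3*y + 2*z)) includes (∂/∂y)(x*(-x - 3*y + 2*z)) dy = (-3*x) dy, which multiplied by dx ∧ dz gives (3*x) dx ∧ dy ∧ dz
Collecting like 3-forms: d(omega) = (3*x) dx ∧ dy ∧ dz.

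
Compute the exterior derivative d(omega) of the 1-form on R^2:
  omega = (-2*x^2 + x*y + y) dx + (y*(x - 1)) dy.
d(omega) = (-x + y - 1) dx ∧ dy

For a 1-form omega = sum_i f_i dx_i, the exterior derivative is
  d(omega) = sum_{i < j} (∂f_j/∂x_i - ∂f_i/∂x_j) dx_i ∧ dx_j.
  coefficient of dx ∧ dy: ∂f_2/∂x - ∂f_1/∂y = ∂(y*(x - 1))/∂x - ∂(-2*x^2 + x*y + y)/∂y = -x + y - 1
Assembling: d(omega) = (-x + y - 1) dx ∧ dy.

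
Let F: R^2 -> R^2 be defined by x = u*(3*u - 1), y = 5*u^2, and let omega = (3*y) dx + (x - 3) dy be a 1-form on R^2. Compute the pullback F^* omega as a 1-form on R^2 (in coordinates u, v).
F^* omega = (5*u*(24*u^2 - 5*u - 6)) du

Using F^*(f dg) = (f ∘ F) d(g ∘ F), substitute each coordinate x_i by F_i(u, v) in f_i, and replace dx_i by d F_i = (∂F_i/∂u) du + (∂F_i/∂v) dv.
  For the x component: f_1(F) = 15*u^2; d F_1 = (6*u - 1) du + (0) dv
  For the y component: f_2(F) = 3*u^2 - u - 3; d F_2 = (10*u) du + (0) dv
Combining and collecting du, dv coefficients:
  coeff of du: 5*u*(24*u^2 - 5*u - 6)
  coeff of dv: 0
F^* omega = (5*u*(24*u^2 - 5*u - 6)) du.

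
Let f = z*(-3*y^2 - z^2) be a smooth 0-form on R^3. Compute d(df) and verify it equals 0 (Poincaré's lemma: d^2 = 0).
d(df) = 0

Step 1: df = sum_i (∂f/∂x_i) dx_i = (0) dx + (-6*y*z) dy + (-3*y^2 - 3*z^2) dz.
Step 2: Apply d again. Using the 1-form formula, the coefficient of dx ∧ dy in d(df) is ∂^2 f/∂x ∂y - ∂^2 f/∂y ∂x = (0) - (0) = 0 (equality of mixed partials for smooth f).
Similarly for dx ∧ dz and dy ∧ dz — all coefficients vanish. So d(df) = 0.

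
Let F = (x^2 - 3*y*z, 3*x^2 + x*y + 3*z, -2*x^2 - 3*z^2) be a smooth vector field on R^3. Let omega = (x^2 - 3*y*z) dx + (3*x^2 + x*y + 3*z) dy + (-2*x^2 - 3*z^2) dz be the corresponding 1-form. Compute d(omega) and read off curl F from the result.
d(omega) = (-3) dy ∧ dz + (4*x - 3*y) dz ∧ dx + (6*x + y + 3*z) dx ∧ dy; curl F = (-3, 4*x - 3*y, 6*x + y + 3*z)

d omega = sum_{i<j} (∂f_j/∂x_i - ∂f_i/∂x_j) dx_i ∧ dx_j. Under the identification (dy ∧ dz, dz ∧ dx, dx ∧ dy) ↔ (e_x, e_y, e_z), the coefficients are exactly the components of curl F. Compute:
  ∂R/∂y - ∂Q/∂z = (0) - (3) = -3
  ∂P/∂z - ∂R/∂x = (-3*y) - (-4*x) = 4*x - 3*y
  ∂Q/∂x - ∂P/∂y = (6*x + y) - (-3*z) = 6*x + y + 3*z.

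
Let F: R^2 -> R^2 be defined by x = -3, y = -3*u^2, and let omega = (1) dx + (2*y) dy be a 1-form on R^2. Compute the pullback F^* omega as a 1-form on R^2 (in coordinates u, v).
F^* omega = (36*u^3) du

Using F^*(f dg) = (f ∘ F) d(g ∘ F), substitute each coordinate x_i by F_i(u, v) in f_i, and replace dx_i by d F_i = (∂F_i/∂u) du + (∂F_i/∂v) dv.
  For the x component: f_1(F) = 1; d F_1 = (0) du + (0) dv
  For the y component: f_2(F) = -6*u^2; d F_2 = (-6*u) du + (0) dv
Combining and collecting du, dv coefficients:
  coeff of du: 36*u^3
  coeff of dv: 0
F^* omega = (36*u^3) du.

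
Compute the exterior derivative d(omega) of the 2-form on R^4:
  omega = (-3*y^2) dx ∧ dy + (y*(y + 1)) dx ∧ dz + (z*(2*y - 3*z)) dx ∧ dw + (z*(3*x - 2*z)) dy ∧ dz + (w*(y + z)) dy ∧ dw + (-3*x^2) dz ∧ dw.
d(omega) = (-2*y + 3*z - 1) dx ∧ dy ∧ dz + (-2*z) dx ∧ dy ∧ dw + (-6*x - 2*y + 6*z) dx ∧ dz ∧ dw + (-w) dy ∧ dz ∧ dw

For a 2-form omega = sum_{i<j} g_{ij} dx_i ∧ dx_j, the exterior derivative is
  d(omega) = sum_{i<j} d(g_{ij}) ∧ dx_i ∧ dx_j = sum_{i<j, k} (∂g_{ij}/∂x_k) dx_k ∧ dx_i ∧ dx_j.
Expand each term, using dx_k ∧ dx_i ∧ dx_j = sgn(permutation) dx_{(a)} ∧ dx_{(b)} ∧ dx_{(c)} with (a < b < c) sorted:
  d(y*(y + 1)) includes (∂/∂y)(y*(y + 1)) dy = (2*y + 1) dy, which multiplied by dx ∧ dz gives (-2*y - 1) dx ∧ dy ∧ dz
  d(z*(2*y - 3*z)) includes (∂/∂y)(z*(2*y - 3*z)) dy = (2*z) dy, which multiplied by dx ∧ dw gives (-2*z) dx ∧ dy ∧ dw
  d(z*(2*y - 3*z)) includes (∂/∂z)(z*(2*y - 3*z)) dz = (2*y - 6*z) dz, which multiplied by dx ∧ dw gives (-2*y + 6*z) dx ∧ dz ∧ dw
  d(z*(3*x - 2*z)) includes (∂/∂x)(z*(3*x - 2*z)) dx = (3*z) dx, which multiplied by dy ∧ dz gives (3*z) dx ∧ dy ∧ dz
  d(w*(y + z)) includes (∂/∂z)(w*(y + z)) dz = (w) dz, which multiplied by dy ∧ dw gives (-w) dy ∧ dz ∧ dw
  d(-3*x^2) includes (∂/∂x)(-3*x^2) dx = (-6*x) dx, which multiplied by dz ∧ dw gives (-6*x) dx ∧ dz ∧ dw
Collecting like 3-forms: d(omega) = (-2*y + 3*z - 1) dx ∧ dy ∧ dz + (-2*z) dx ∧ dy ∧ dw + (-6*x - 2*y + 6*z) dx ∧ dz ∧ dw + (-w) dy ∧ dz ∧ dw.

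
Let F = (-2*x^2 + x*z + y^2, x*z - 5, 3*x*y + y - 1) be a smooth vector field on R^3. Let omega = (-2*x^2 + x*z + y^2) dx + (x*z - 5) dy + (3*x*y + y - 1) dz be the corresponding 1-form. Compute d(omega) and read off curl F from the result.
d(omega) = (2*x + 1) dy ∧ dz + (x - 3*y) dz ∧ dx + (-2*y + z) dx ∧ dy; curl F = (2*x + 1, x - 3*y, -2*y + z)

d omega = sum_{i<j} (∂f_j/∂x_i - ∂f_i/∂x_j) dx_i ∧ dx_j. Under the identification (dy ∧ dz, dz ∧ dx, dx ∧ dy) ↔ (e_x, e_y, e_z), the coefficients are exactly the components of curl F. Compute:
  ∂R/∂y - ∂Q/∂z = (3*x + 1) - (x) = 2*x + 1
  ∂P/∂z - ∂R/∂x = (x) - (3*y) = x - 3*y
  ∂Q/∂x - ∂P/∂y = (z) - (2*y) = -2*y + z.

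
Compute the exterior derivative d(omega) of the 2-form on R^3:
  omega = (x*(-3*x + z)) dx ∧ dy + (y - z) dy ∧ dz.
d(omega) = (x) dx ∧ dy ∧ dz

For a 2-form omega = sum_{i<j} g_{ij} dx_i ∧ dx_j, the exterior derivative is
  d(omega) = sum_{i<j} d(g_{ij}) ∧ dx_i ∧ dx_j = sum_{i<j, k} (∂g_{ij}/∂x_k) dx_k ∧ dx_i ∧ dx_j.
Expand each term, using dx_k ∧ dx_i ∧ dx_j = sgn(permutation) dx_{(a)} ∧ dx_{(b)} ∧ dx_{(c)} with (a < b < c) sorted:
  d(x*(-3*x + z)) includes (∂/∂z)(x*(-3*x + z)) dz = (x) dz, which multiplied by dx ∧ dy gives (x) dx ∧ dy ∧ dz
Collecting like 3-forms: d(omega) = (x) dx ∧ dy ∧ dz.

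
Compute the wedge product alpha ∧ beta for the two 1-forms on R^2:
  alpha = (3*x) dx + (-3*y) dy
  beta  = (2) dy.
alpha ∧ beta = (6*x) dx ∧ dy

Distribute the wedge, using dx_i ∧ dx_j = -dx_j ∧ dx_i and dx_i ∧ dx_i = 0. For each pair (i, j) with i < j, the coefficient of dx_i ∧ dx_j in alpha ∧ beta is (alpha_i * beta_j - alpha_j * beta_i). Collecting: alpha ∧ beta = (6*x) dx ∧ dy.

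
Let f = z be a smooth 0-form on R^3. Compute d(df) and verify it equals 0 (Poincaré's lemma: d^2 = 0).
d(df) = 0

Step 1: df = sum_i (∂f/∂x_i) dx_i = (0) dx + (0) dy + (1) dz.
Step 2: Apply d again. Using the 1-form formula, the coefficient of dx ∧ dy in d(df) is ∂^2 f/∂x ∂y - ∂^2 f/∂y ∂x = (0) - (0) = 0 (equality of mixed partials for smooth f).
Similarly for dx ∧ dz and dy ∧ dz — all coefficients vanish. So d(df) = 0.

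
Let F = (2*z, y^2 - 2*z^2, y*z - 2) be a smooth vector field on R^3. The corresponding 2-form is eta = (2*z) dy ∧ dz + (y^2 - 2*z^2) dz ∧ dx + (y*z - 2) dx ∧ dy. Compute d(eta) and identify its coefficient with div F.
d(eta) = (3*y) dx ∧ dy ∧ dz; div F = 3*y

For a 2-form in R^3 of the form above, applying d gives a 3-form with coefficient ∂P/∂x + ∂Q/∂y + ∂R/∂z:
  ∂P/∂x = 0
  ∂Q/∂y = 2*y
  ∂R/∂z = y
Sum = 3*y, which is exactly div F.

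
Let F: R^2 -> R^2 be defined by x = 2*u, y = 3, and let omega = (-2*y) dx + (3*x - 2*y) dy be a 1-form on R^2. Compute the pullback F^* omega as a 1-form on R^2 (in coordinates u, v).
F^* omega = (-12) du

Using F^*(f dg) = (f ∘ F) d(g ∘ F), substitute each coordinate x_i by F_i(u, v) in f_i, and replace dx_i by d F_i = (∂F_i/∂u) du + (∂F_i/∂v) dv.
  For the x component: f_1(F) = -6; d F_1 = (2) du + (0) dv
  For the y component: f_2(F) = 6*u - 6; d F_2 = (0) du + (0) dv
Combining and collecting du, dv coefficients:
  coeff of du: -12
  coeff of dv: 0
F^* omega = (-12) du.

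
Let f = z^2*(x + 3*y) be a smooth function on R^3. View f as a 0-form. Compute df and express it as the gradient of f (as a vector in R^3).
df = (z^2) dx + (3*z^2) dy + (2*z*(x + 3*y)) dz; grad f = (z^2, 3*z^2, 2*z*(x + 3*y))

For a 0-form f, d f = (∂f/∂x) dx + (∂f/∂y) dy + (∂f/∂z) dz. The components of the vector representation are exactly the entries of grad f in Cartesian coordinates:
  ∂f/∂x = z^2
  ∂f/∂y = 3*z^2
  ∂f/∂z = 2*z*(x + 3*y).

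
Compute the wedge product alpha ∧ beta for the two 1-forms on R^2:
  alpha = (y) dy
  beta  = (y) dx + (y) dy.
alpha ∧ beta = (-y^2) dx ∧ dy

Distribute the wedge, using dx_i ∧ dx_j = -dx_j ∧ dx_i and dx_i ∧ dx_i = 0. For each pair (i, j) with i < j, the coefficient of dx_i ∧ dx_j in alpha ∧ beta is (alpha_i * beta_j - alpha_j * beta_i). Collecting: alpha ∧ beta = (-y^2) dx ∧ dy.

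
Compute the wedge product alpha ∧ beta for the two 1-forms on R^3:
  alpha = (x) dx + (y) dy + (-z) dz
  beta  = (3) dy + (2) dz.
alpha ∧ beta = (3*x) dx ∧ dy + (2*x) dx ∧ dz + (2*y + 3*z) dy ∧ dz

Distribute the wedge, using dx_i ∧ dx_j = -dx_j ∧ dx_i and dx_i ∧ dx_i = 0. For each pair (i, j) with i < j, the coefficient of dx_i ∧ dx_j in alpha ∧ beta is (alpha_i * beta_j - alpha_j * beta_i). Collecting: alpha ∧ beta = (3*x) dx ∧ dy + (2*x) dx ∧ dz + (2*y + 3*z) dy ∧ dz.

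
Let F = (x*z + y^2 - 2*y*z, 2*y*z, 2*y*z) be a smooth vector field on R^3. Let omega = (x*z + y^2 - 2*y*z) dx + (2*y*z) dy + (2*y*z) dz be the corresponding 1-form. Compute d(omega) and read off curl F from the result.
d(omega) = (-2*y + 2*z) dy ∧ dz + (x - 2*y) dz ∧ dx + (-2*y + 2*z) dx ∧ dy; curl F = (-2*y + 2*z, x - 2*y, -2*y + 2*z)

d omega = sum_{i<j} (∂f_j/∂x_i - ∂f_i/∂x_j) dx_i ∧ dx_j. Under the identification (dy ∧ dz, dz ∧ dx, dx ∧ dy) ↔ (e_x, e_y, e_z), the coefficients are exactly the components of curl F. Compute:
  ∂R/∂y - ∂Q/∂z = (2*z) - (2*y) = -2*y + 2*z
  ∂P/∂z - ∂R/∂x = (x - 2*y) - (0) = x - 2*y
  ∂Q/∂x - ∂P/∂y = (0) - (2*y - 2*z) = -2*y + 2*z.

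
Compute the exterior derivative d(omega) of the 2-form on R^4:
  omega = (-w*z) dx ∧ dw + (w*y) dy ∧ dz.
d(omega) = (w) dx ∧ dz ∧ dw + (y) dy ∧ dz ∧ dw

For a 2-form omega = sum_{i<j} g_{ij} dx_i ∧ dx_j, the exterior derivative is
  d(omega) = sum_{i<j} d(g_{ij}) ∧ dx_i ∧ dx_j = sum_{i<j, k} (∂g_{ij}/∂x_k) dx_k ∧ dx_i ∧ dx_j.
Expand each term, using dx_k ∧ dx_i ∧ dx_j = sgn(permutation) dx_{(a)} ∧ dx_{(b)} ∧ dx_{(c)} with (a < b < c) sorted:
  d(-w*z) includes (∂/∂z)(-w*z) dz = (-w) dz, which multiplied by dx ∧ dw gives (w) dx ∧ dz ∧ dw
  d(w*y) includes (∂/∂w)(w*y) dw = (y) dw, which multiplied by dy ∧ dz gives (y) dy ∧ dz ∧ dw
Collecting like 3-forms: d(omega) = (w) dx ∧ dz ∧ dw + (y) dy ∧ dz ∧ dw.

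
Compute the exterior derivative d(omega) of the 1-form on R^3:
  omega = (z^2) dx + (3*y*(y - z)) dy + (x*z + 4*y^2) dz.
d(omega) = (-z) dx ∧ dz + (11*y) dy ∧ dz

For a 1-form omega = sum_i f_i dx_i, the exterior derivative is
  d(omega) = sum_{i < j} (∂f_j/∂x_i - ∂f_i/∂x_j) dx_i ∧ dx_j.
  coefficient of dx ∧ dz: ∂f_3/∂x - ∂f_1/∂z = ∂(x*z + 4*y^2)/∂x - ∂(z^2)/∂z = -z
  coefficient of dy ∧ dz: ∂f_3/∂y - ∂f_2/∂z = ∂(x*z + 4*y^2)/∂y - ∂(3*y*(y - z))/∂z = 11*y
Assembling: d(omega) = (-z) dx ∧ dz + (11*y) dy ∧ dz.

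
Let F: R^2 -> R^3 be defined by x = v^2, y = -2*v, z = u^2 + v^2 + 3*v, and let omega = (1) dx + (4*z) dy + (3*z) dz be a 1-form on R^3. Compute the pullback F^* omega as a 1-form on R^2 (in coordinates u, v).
F^* omega = (6*u*(u^2 + v^2 + 3*v)) du + (6*u^2*v + u^2 + 6*v^3 + 19*v^2 + 5*v) dv

Using F^*(f dg) = (f ∘ F) d(g ∘ F), substitute each coordinate x_i by F_i(u, v) in f_i, and replace dx_i by d F_i = (∂F_i/∂u) du + (∂F_i/∂v) dv.
  For the x component: f_1(F) = 1; d F_1 = (0) du + (2*v) dv
  For the y component: f_2(F) = 4*u^2 + 4*v^2 + 12*v; d F_2 = (0) du + (-2) dv
  For the z component: f_3(F) = 3*u^2 + 3*v^2 + 9*v; d F_3 = (2*u) du + (2*v + 3) dv
Combining and collecting du, dv coefficients:
  coeff of du: 6*u*(u^2 + v^2 + 3*v)
  coeff of dv: 6*u^2*v + u^2 + 6*v^3 + 19*v^2 + 5*v
F^* omega = (6*u*(u^2 + v^2 + 3*v)) du + (6*u^2*v + u^2 + 6*v^3 + 19*v^2 + 5*v) dv.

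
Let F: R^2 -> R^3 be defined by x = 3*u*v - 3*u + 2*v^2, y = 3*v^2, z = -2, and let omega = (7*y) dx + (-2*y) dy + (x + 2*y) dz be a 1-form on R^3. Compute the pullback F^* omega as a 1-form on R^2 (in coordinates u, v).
F^* omega = (63*v^2*(v - 1)) du + (v^2*(63*u + 48*v)) dv

Using F^*(f dg) = (f ∘ F) d(g ∘ F), substitute each coordinate x_i by F_i(u, v) in f_i, and replace dx_i by d F_i = (∂F_i/∂u) du + (∂F_i/∂v) dv.
  For the x component: f_1(F) = 21*v^2; d F_1 = (3*v - 3) du + (3*u + 4*v) dv
  For the y component: f_2(F) = -6*v^2; d F_2 = (0) du + (6*v) dv
  For the z component: f_3(F) = 3*u*v - 3*u + 8*v^2; d F_3 = (0) du + (0) dv
Combining and collecting du, dv coefficients:
  coeff of du: 63*v^2*(v - 1)
  coeff of dv: v^2*(63*u + 48*v)
F^* omega = (63*v^2*(v - 1)) du + (v^2*(63*u + 48*v)) dv.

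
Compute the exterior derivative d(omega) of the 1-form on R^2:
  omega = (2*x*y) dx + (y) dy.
d(omega) = (-2*x) dx ∧ dy

For a 1-form omega = sum_i f_i dx_i, the exterior derivative is
  d(omega) = sum_{i < j} (∂f_j/∂x_i - ∂f_i/∂x_j) dx_i ∧ dx_j.
  coefficient of dx ∧ dy: ∂f_2/∂x - ∂f_1/∂y = ∂(y)/∂x - ∂(2*x*y)/∂y = -2*x
Assembling: d(omega) = (-2*x) dx ∧ dy.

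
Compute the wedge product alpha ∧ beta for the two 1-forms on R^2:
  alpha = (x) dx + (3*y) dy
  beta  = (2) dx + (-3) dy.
alpha ∧ beta = (-3*x - 6*y) dx ∧ dy

Distribute the wedge, using dx_i ∧ dx_j = -dx_j ∧ dx_i and dx_i ∧ dx_i = 0. For each pair (i, j) with i < j, the coefficient of dx_i ∧ dx_j in alpha ∧ beta is (alpha_i * beta_j - alpha_j * beta_i). Collecting: alpha ∧ beta = (-3*x - 6*y) dx ∧ dy.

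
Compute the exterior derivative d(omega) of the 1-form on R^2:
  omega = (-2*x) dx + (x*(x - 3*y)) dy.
d(omega) = (2*x - 3*y) dx ∧ dy

For a 1-form omega = sum_i f_i dx_i, the exterior derivative is
  d(omega) = sum_{i < j} (∂f_j/∂x_i - ∂f_i/∂x_j) dx_i ∧ dx_j.
  coefficient of dx ∧ dy: ∂f_2/∂x - ∂f_1/∂y = ∂(x*(x - 3*y))/∂x - ∂(-2*x)/∂y = 2*x - 3*y
Assembling: d(omega) = (2*x - 3*y) dx ∧ dy.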